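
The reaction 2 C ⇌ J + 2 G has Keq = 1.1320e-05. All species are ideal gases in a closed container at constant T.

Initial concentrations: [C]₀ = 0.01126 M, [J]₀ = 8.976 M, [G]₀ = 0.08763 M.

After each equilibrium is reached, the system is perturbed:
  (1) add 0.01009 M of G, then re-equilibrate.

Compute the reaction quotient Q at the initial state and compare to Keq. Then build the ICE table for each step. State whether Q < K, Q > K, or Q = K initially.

Q₀ = 543.6 vs Keq = 1.1320e-05 ⇒ Q>K, reverse
Step 1:
                   C          J          G
  Initial    0.01126      8.976    0.08763
  Change     0.08752   -0.04376   -0.08752
  Equil      0.09878      8.932 1.1120e-04
  solve Keq expr → x = -0.04376; check Q = 1.1320e-05
Then add 0.01009 M of G.
Step 2:
                   C          J          G
  Initial    0.09878      8.932     0.0102
  Change     0.01008  -0.005039   -0.01008
  Equil       0.1089      8.927 1.2258e-04
  solve Keq expr → x = -0.005039; check Q = 1.1320e-05

Q₀ = 543.6; Q > K (proceeds reverse)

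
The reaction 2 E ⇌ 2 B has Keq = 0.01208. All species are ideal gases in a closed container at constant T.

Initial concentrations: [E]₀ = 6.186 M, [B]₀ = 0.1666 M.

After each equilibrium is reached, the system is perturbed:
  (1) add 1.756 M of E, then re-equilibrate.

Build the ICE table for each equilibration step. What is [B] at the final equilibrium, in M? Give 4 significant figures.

[B]_eq = 0.803 M

Q₀ = 7.2532e-04 vs Keq = 0.01208 ⇒ Q<K, forward
Step 1:
                   E          B
  Initial      6.186     0.1666
  Change     -0.4625     0.4625
  Equil        5.724     0.6291
  solve Keq expr → x = 0.2312; check Q = 0.01208
Then add 1.756 M of E.
Step 2:
                   E          B
  Initial       7.48     0.6291
  Change     -0.1739     0.1739
  Equil        7.306      0.803
  solve Keq expr → x = 0.08694; check Q = 0.01208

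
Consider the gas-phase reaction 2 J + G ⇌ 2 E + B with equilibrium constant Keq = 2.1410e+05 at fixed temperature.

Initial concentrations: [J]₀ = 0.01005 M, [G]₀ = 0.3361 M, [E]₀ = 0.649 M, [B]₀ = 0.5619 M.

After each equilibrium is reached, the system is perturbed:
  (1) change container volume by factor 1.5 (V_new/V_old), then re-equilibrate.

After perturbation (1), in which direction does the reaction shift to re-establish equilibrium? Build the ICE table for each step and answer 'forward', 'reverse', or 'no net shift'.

Direction: no net shift

Q₀ = 6972 vs Keq = 2.1410e+05 ⇒ Q<K, forward
Step 1:
                    J           G           E           B
  Initial     0.01005      0.3361       0.649      0.5619
  Change    -0.008196   -0.004098    0.008196    0.004098
  Equil      0.001854       0.332      0.6572       0.566
  solve Keq expr → x = 0.004098; check Q = 2.1410e+05
Then change container volume by factor 1.5 (V_new/V_old).
Step 2:
                    J           G           E           B
  Initial    0.001236      0.2213      0.4381      0.3773
  Change            0           0           0           0
  Equil      0.001236      0.2213      0.4381      0.3773
  solve Keq expr → x = 0; check Q = 2.1410e+05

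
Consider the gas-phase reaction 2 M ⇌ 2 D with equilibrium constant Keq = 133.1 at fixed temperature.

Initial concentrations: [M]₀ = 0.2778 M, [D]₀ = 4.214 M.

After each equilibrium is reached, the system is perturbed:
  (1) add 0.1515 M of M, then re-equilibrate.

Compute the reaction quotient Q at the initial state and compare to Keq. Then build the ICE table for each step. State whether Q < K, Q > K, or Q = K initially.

Q₀ = 230.1; Q > K (proceeds reverse)

Q₀ = 230.1 vs Keq = 133.1 ⇒ Q>K, reverse
Step 1:
                    M           D
  Initial      0.2778       4.214
  Change      0.08049    -0.08049
  Equil        0.3583       4.134
  solve Keq expr → x = -0.04024; check Q = 133.1
Then add 0.1515 M of M.
Step 2:
                    M           D
  Initial      0.5098       4.134
  Change      -0.1394      0.1394
  Equil        0.3704       4.273
  solve Keq expr → x = 0.06971; check Q = 133.1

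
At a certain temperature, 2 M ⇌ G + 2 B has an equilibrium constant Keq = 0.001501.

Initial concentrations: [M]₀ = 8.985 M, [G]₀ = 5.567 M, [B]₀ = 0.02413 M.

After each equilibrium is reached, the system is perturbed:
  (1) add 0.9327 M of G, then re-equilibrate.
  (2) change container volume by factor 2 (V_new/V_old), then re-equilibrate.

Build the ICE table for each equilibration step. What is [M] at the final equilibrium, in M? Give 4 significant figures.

Q₀ = 4.0151e-05 vs Keq = 0.001501 ⇒ Q<K, forward
Step 1:
                   M          G          B
  init         8.985      5.567    0.02413
  Δ          -0.1206    0.06032     0.1206
  eq           8.864      5.627     0.1448
  solve Keq expr → x = 0.06032; check Q = 0.001501
Then add 0.9327 M of G.
Step 2:
                   M          G          B
  init         8.864       6.56     0.1448
  Δ          0.01047  -0.005237   -0.01047
  eq           8.875      6.555     0.1343
  solve Keq expr → x = -0.005237; check Q = 0.001501
Then change container volume by factor 2 (V_new/V_old).
Step 3:
                   M          G          B
  init         4.437      3.277    0.06715
  Δ         -0.02704    0.01352    0.02704
  eq            4.41      3.291    0.09419
  solve Keq expr → x = 0.01352; check Q = 0.001501

[M]_eq = 4.41 M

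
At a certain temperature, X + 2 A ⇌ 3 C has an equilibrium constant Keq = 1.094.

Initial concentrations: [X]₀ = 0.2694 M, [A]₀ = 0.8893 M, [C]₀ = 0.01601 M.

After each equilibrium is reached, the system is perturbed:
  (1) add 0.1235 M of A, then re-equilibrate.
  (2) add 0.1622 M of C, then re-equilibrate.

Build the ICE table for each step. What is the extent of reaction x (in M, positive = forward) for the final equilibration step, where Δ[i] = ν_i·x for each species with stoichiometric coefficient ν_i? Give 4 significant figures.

x = -0.03362 M

Q₀ = 1.9261e-05 vs Keq = 1.094 ⇒ Q<K, forward
Step 1:
                    X           A           C
  Initial      0.2694      0.8893     0.01601
  Change      -0.1271     -0.2543      0.3814
  Equil        0.1423       0.635      0.3974
  solve Keq expr → x = 0.1271; check Q = 1.094
Then add 0.1235 M of A.
Step 2:
                    X           A           C
  Initial      0.1423      0.7585      0.3974
  Change     -0.01032    -0.02063     0.03095
  Equil         0.132      0.7379      0.4284
  solve Keq expr → x = 0.01032; check Q = 1.094
Then add 0.1622 M of C.
Step 3:
                    X           A           C
  Initial       0.132      0.7379      0.5906
  Change      0.03362     0.06725     -0.1009
  Equil        0.1656      0.8051      0.4897
  solve Keq expr → x = -0.03362; check Q = 1.094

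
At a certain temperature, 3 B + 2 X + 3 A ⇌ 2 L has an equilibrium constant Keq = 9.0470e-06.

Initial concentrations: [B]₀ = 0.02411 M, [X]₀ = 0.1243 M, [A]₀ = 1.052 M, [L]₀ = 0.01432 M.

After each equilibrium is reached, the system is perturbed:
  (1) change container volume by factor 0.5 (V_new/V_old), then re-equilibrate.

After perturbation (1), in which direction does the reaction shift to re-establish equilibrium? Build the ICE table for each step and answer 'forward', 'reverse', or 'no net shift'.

Direction: forward

Q₀ = 813.4 vs Keq = 9.0470e-06 ⇒ Q>K, reverse
Step 1:
                  B         X         A         L
  I         0.02411    0.1243     1.052   0.01432
  C         0.02147   0.01432   0.02147  -0.01432
  E         0.04558    0.1386     1.073 4.5129e-06
  solve Keq expr → x = -0.007158; check Q = 9.0470e-06
Then change container volume by factor 0.5 (V_new/V_old).
Step 2:
                  B         X         A         L
  I         0.09117    0.2772     2.147 9.0259e-06
  C       -9.4571e-05 -6.3048e-05 -9.4571e-05 6.3048e-05
  E         0.09107    0.2772     2.147 7.2073e-05
  solve Keq expr → x = 3.1524e-05; check Q = 9.0470e-06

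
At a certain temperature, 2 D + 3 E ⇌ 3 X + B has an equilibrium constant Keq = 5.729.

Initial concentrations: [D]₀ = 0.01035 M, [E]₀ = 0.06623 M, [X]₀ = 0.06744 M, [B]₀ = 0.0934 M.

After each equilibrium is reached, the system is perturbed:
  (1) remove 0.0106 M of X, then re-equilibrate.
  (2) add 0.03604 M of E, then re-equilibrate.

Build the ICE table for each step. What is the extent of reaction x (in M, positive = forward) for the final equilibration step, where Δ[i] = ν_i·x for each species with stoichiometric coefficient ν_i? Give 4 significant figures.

Q₀ = 920.6 vs Keq = 5.729 ⇒ Q>K, reverse
Step 1:
                  D         E         X         B
  Initial   0.01035   0.06623   0.06744    0.0934
  Change     0.0197   0.02955  -0.02955  -0.00985
  Equil     0.03005   0.09578   0.03789   0.08355
  solve Keq expr → x = -0.00985; check Q = 5.729
Then remove 0.0106 M of X.
Step 2:
                  D         E         X         B
  Initial   0.03005   0.09578   0.02729   0.08355
  Change  -0.003571 -0.005357  0.005357  0.001786
  Equil     0.02648   0.09042   0.03265   0.08534
  solve Keq expr → x = 0.001786; check Q = 5.729
Then add 0.03604 M of E.
Step 3:
                  D         E         X         B
  Initial   0.02648    0.1265   0.03265   0.08534
  Change  -0.004015 -0.006022  0.006022  0.002007
  Equil     0.02246    0.1204   0.03867   0.08734
  solve Keq expr → x = 0.002007; check Q = 5.729

x = 0.002007 M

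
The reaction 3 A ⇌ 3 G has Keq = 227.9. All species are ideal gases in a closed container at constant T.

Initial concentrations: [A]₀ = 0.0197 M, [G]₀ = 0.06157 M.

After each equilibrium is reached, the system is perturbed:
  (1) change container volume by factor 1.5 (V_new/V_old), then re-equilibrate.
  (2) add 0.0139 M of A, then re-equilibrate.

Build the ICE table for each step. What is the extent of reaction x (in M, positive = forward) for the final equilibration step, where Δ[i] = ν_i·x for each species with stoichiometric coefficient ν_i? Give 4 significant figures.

x = 0.003982 M

Q₀ = 30.53 vs Keq = 227.9 ⇒ Q<K, forward
Step 1:
                   A          G
  init        0.0197    0.06157
  Δ        -0.008267   0.008267
  eq         0.01143    0.06984
  solve Keq expr → x = 0.002756; check Q = 227.9
Then change container volume by factor 1.5 (V_new/V_old).
Step 2:
                   A          G
  init      0.007622    0.04656
  Δ                0          0
  eq        0.007622    0.04656
  solve Keq expr → x = 0; check Q = 227.9
Then add 0.0139 M of A.
Step 3:
                   A          G
  init       0.02152    0.04656
  Δ         -0.01194    0.01194
  eq        0.009578     0.0585
  solve Keq expr → x = 0.003982; check Q = 227.9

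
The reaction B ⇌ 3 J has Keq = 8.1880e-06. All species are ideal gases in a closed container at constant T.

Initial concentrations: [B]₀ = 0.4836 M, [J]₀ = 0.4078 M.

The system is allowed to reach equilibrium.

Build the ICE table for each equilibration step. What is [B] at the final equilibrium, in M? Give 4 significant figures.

[B]_eq = 0.6138 M

Q₀ = 0.1402 vs Keq = 8.1880e-06 ⇒ Q>K, reverse
Step 1:
                    B           J
  I            0.4836      0.4078
  C            0.1302     -0.3907
  E            0.6138     0.01713
  solve Keq expr → x = -0.1302; check Q = 8.1880e-06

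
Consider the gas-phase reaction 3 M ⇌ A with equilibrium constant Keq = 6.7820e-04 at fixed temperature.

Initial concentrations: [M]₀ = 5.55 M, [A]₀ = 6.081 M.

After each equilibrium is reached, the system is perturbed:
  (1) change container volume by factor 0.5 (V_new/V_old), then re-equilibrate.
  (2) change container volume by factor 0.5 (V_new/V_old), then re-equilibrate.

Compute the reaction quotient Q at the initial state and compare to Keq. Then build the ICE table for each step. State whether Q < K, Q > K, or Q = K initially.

Q₀ = 0.03557 vs Keq = 6.7820e-04 ⇒ Q>K, reverse
Step 1:
                    M           A
  I              5.55       6.081
  C             10.24      -3.412
  E             15.79       2.669
  solve Keq expr → x = -3.412; check Q = 6.7820e-04
Then change container volume by factor 0.5 (V_new/V_old).
Step 2:
                    M           A
  I             31.57       5.337
  C            -8.615       2.872
  E             22.96       8.209
  solve Keq expr → x = 2.872; check Q = 6.7820e-04
Then change container volume by factor 0.5 (V_new/V_old).
Step 3:
                    M           A
  I             45.92       16.42
  C            -14.41       4.803
  E             31.51       21.22
  solve Keq expr → x = 4.803; check Q = 6.7820e-04

Q₀ = 0.03557; Q > K (proceeds reverse)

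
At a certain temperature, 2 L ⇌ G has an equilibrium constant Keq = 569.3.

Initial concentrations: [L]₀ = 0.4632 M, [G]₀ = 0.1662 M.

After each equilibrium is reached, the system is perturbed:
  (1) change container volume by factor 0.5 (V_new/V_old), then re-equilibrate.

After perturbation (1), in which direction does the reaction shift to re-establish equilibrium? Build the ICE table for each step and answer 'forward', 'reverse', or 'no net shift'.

Q₀ = 0.7746 vs Keq = 569.3 ⇒ Q<K, forward
Step 1:
                   L          G
  Initial     0.4632     0.1662
  Change     -0.4372     0.2186
  Equil        0.026     0.3848
  solve Keq expr → x = 0.2186; check Q = 569.3
Then change container volume by factor 0.5 (V_new/V_old).
Step 2:
                   L          G
  Initial      0.052     0.7696
  Change    -0.01505   0.007525
  Equil      0.03695     0.7771
  solve Keq expr → x = 0.007525; check Q = 569.3

Direction: forward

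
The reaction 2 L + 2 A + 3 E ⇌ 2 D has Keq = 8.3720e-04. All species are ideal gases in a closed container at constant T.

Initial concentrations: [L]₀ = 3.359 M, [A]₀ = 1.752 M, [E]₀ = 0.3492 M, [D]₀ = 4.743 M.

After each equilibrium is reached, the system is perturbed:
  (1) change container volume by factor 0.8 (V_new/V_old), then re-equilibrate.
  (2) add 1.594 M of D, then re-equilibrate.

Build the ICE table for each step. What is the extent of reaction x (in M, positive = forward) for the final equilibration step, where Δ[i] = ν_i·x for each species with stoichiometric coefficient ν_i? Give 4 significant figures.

Q₀ = 15.25 vs Keq = 8.3720e-04 ⇒ Q>K, reverse
Step 1:
                   L          A          E          D
  Initial      3.359      1.752     0.3492      4.743
  Change       1.827      1.827       2.74     -1.827
  Equil        5.186      3.579      3.089      2.916
  solve Keq expr → x = -0.9134; check Q = 8.3720e-04
Then change container volume by factor 0.8 (V_new/V_old).
Step 2:
                   L          A          E          D
  Initial      6.482      4.474      3.862      3.645
  Change     -0.4319    -0.4319    -0.6478     0.4319
  Equil         6.05      4.042      3.214      4.077
  solve Keq expr → x = 0.2159; check Q = 8.3720e-04
Then add 1.594 M of D.
Step 3:
                   L          A          E          D
  Initial       6.05      4.042      3.214      5.671
  Change      0.2657     0.2657     0.3986    -0.2657
  Equil        6.316      4.307      3.613      5.405
  solve Keq expr → x = -0.1329; check Q = 8.3720e-04

x = -0.1329 M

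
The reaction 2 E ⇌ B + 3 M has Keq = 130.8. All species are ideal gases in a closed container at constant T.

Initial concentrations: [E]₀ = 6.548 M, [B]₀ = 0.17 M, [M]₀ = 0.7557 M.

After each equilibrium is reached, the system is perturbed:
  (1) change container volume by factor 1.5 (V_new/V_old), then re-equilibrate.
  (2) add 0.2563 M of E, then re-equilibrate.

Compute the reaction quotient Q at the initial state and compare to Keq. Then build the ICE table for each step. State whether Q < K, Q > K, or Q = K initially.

Q₀ = 0.001711; Q < K (proceeds forward)

Q₀ = 0.001711 vs Keq = 130.8 ⇒ Q<K, forward
Step 1:
                   E          B          M
  I            6.548       0.17     0.7557
  C           -4.141      2.071      6.212
  E            2.407      2.241      6.967
  solve Keq expr → x = 2.071; check Q = 130.8
Then change container volume by factor 1.5 (V_new/V_old).
Step 2:
                   E          B          M
  I            1.605      1.494      4.645
  C          -0.3088     0.1544     0.4631
  E            1.296      1.648      5.108
  solve Keq expr → x = 0.1544; check Q = 130.8
Then add 0.2563 M of E.
Step 3:
                   E          B          M
  I            1.552      1.648      5.108
  C          -0.1437    0.07184     0.2155
  E            1.408       1.72      5.324
  solve Keq expr → x = 0.07184; check Q = 130.8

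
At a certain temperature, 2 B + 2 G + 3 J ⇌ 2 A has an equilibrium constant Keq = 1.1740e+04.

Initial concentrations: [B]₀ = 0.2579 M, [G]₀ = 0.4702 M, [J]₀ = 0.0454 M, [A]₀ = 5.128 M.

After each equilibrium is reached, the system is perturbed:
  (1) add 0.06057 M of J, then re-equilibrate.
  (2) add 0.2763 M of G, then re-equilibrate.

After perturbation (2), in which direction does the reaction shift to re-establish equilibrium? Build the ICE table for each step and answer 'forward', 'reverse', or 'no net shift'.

Direction: forward

Q₀ = 1.9110e+07 vs Keq = 1.1740e+04 ⇒ Q>K, reverse
Step 1:
                  B         G         J         A
  init       0.2579    0.4702    0.0454     5.128
  Δ          0.1712    0.1712    0.2569   -0.1712
  eq         0.4291    0.6414    0.3023     4.957
  solve Keq expr → x = -0.08562; check Q = 1.1740e+04
Then add 0.06057 M of J.
Step 2:
                  B         G         J         A
  init       0.4291    0.6414    0.3628     4.957
  Δ        -0.02549  -0.02549  -0.03824   0.02549
  eq         0.4037     0.616    0.3246     4.982
  solve Keq expr → x = 0.01275; check Q = 1.1740e+04
Then add 0.2763 M of G.
Step 3:
                  B         G         J         A
  init       0.4037    0.8923    0.3246     4.982
  Δ        -0.03241  -0.03241  -0.04862   0.03241
  eq         0.3712    0.8598     0.276     5.015
  solve Keq expr → x = 0.01621; check Q = 1.1740e+04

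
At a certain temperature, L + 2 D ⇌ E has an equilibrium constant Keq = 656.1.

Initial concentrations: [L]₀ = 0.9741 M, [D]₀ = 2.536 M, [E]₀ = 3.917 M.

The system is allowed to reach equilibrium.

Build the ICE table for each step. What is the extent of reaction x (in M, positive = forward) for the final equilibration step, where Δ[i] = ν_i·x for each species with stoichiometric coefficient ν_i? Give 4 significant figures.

x = 0.9551 M

Q₀ = 0.6252 vs Keq = 656.1 ⇒ Q<K, forward
Step 1:
                    L           D           E
  init         0.9741       2.536       3.917
  Δ           -0.9551       -1.91      0.9551
  eq          0.01897      0.6257       4.872
  solve Keq expr → x = 0.9551; check Q = 656.1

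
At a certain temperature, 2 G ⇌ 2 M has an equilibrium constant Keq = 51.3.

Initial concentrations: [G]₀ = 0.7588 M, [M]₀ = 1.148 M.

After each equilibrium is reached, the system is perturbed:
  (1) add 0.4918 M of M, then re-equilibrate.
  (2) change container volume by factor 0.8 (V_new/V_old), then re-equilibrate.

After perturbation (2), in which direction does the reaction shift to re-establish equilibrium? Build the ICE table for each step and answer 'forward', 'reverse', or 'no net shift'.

Q₀ = 2.289 vs Keq = 51.3 ⇒ Q<K, forward
Step 1:
                    G           M
  Initial      0.7588       1.148
  Change      -0.5252      0.5252
  Equil        0.2336       1.673
  solve Keq expr → x = 0.2626; check Q = 51.3
Then add 0.4918 M of M.
Step 2:
                    G           M
  Initial      0.2336       2.165
  Change      0.06025    -0.06025
  Equil        0.2939       2.105
  solve Keq expr → x = -0.03013; check Q = 51.3
Then change container volume by factor 0.8 (V_new/V_old).
Step 3:
                    G           M
  Initial      0.3673       2.631
  Change            0           0
  Equil        0.3673       2.631
  solve Keq expr → x = 0; check Q = 51.3

Direction: no net shift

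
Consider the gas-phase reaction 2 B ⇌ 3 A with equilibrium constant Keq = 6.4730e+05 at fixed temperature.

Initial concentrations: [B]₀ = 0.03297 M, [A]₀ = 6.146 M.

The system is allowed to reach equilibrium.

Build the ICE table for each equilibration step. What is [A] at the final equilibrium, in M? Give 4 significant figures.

[A]_eq = 6.167 M

Q₀ = 2.1357e+05 vs Keq = 6.4730e+05 ⇒ Q<K, forward
Step 1:
                  B         A
  I         0.03297     6.146
  C        -0.01394    0.0209
  E         0.01903     6.167
  solve Keq expr → x = 0.006968; check Q = 6.4730e+05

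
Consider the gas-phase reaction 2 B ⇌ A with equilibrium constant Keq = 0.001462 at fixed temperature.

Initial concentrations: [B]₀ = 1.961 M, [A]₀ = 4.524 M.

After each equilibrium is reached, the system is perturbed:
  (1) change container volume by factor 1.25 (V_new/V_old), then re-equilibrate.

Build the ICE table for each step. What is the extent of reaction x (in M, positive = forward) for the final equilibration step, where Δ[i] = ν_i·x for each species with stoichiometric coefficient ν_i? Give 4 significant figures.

x = -0.02539 M

Q₀ = 1.176 vs Keq = 0.001462 ⇒ Q>K, reverse
Step 1:
                  B         A
  Initial     1.961     4.524
  Change      8.715    -4.357
  Equil       10.68    0.1666
  solve Keq expr → x = -4.357; check Q = 0.001462
Then change container volume by factor 1.25 (V_new/V_old).
Step 2:
                  B         A
  Initial     8.541    0.1333
  Change    0.05078  -0.02539
  Equil       8.591    0.1079
  solve Keq expr → x = -0.02539; check Q = 0.001462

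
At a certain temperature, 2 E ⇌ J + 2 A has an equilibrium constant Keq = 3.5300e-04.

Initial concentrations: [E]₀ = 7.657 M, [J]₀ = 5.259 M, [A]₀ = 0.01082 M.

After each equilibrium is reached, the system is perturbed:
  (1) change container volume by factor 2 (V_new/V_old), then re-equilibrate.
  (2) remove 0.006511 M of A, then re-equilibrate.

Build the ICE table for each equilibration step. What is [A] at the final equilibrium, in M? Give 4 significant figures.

[A]_eq = 0.04365 M

Q₀ = 1.0501e-05 vs Keq = 3.5300e-04 ⇒ Q<K, forward
Step 1:
                    E           J           A
  init          7.657       5.259     0.01082
  Δ          -0.05134     0.02567     0.05134
  eq            7.606       5.285     0.06216
  solve Keq expr → x = 0.02567; check Q = 3.5300e-04
Then change container volume by factor 2 (V_new/V_old).
Step 2:
                    E           J           A
  init          3.803       2.642     0.03108
  Δ          -0.01267    0.006337     0.01267
  eq             3.79       2.649     0.04376
  solve Keq expr → x = 0.006337; check Q = 3.5300e-04
Then remove 0.006511 M of A.
Step 3:
                    E           J           A
  init           3.79       2.649     0.03724
  Δ         -0.006411    0.003205    0.006411
  eq            3.784       2.652     0.04365
  solve Keq expr → x = 0.003205; check Q = 3.5300e-04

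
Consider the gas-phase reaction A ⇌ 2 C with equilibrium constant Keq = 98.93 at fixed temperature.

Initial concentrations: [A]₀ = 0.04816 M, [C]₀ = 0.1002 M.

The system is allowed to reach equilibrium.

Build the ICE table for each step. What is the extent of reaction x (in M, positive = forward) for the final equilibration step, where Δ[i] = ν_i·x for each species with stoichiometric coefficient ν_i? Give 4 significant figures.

x = 0.04777 M

Q₀ = 0.2085 vs Keq = 98.93 ⇒ Q<K, forward
Step 1:
                  A         C
  I         0.04816    0.1002
  C        -0.04777   0.09555
  E       3.8731e-04    0.1957
  solve Keq expr → x = 0.04777; check Q = 98.93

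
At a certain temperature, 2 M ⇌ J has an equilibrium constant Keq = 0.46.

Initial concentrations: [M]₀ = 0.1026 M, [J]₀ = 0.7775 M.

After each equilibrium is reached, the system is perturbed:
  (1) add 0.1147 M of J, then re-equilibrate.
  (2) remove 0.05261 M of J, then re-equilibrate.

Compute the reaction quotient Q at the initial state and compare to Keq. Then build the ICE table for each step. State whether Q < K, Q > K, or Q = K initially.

Q₀ = 73.86; Q > K (proceeds reverse)

Q₀ = 73.86 vs Keq = 0.46 ⇒ Q>K, reverse
Step 1:
                    M           J
  Initial      0.1026      0.7775
  Change       0.8021      -0.401
  Equil        0.9047      0.3765
  solve Keq expr → x = -0.401; check Q = 0.46
Then add 0.1147 M of J.
Step 2:
                    M           J
  Initial      0.9047      0.4912
  Change      0.08368    -0.04184
  Equil        0.9883      0.4493
  solve Keq expr → x = -0.04184; check Q = 0.46
Then remove 0.05261 M of J.
Step 3:
                    M           J
  Initial      0.9883      0.3967
  Change      -0.0378      0.0189
  Equil        0.9505      0.4156
  solve Keq expr → x = 0.0189; check Q = 0.46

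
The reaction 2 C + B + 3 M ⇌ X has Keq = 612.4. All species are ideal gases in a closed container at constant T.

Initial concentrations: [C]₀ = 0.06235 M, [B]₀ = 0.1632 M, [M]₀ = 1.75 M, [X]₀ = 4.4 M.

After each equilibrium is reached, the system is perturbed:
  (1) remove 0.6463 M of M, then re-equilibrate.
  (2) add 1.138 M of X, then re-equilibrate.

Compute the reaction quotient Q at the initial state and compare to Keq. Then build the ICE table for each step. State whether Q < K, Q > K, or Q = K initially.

Q₀ = 1294; Q > K (proceeds reverse)

Q₀ = 1294 vs Keq = 612.4 ⇒ Q>K, reverse
Step 1:
                   C          B          M          X
  init       0.06235     0.1632       1.75        4.4
  Δ          0.02268    0.01134    0.03403   -0.01134
  eq         0.08503     0.1745      1.784      4.389
  solve Keq expr → x = -0.01134; check Q = 612.4
Then remove 0.6463 M of M.
Step 2:
                   C          B          M          X
  init       0.08503     0.1745      1.138      4.389
  Δ          0.05448    0.02724    0.08172   -0.02724
  eq          0.1395     0.2018      1.219      4.361
  solve Keq expr → x = -0.02724; check Q = 612.4
Then add 1.138 M of X.
Step 3:
                   C          B          M          X
  init        0.1395     0.2018      1.219      5.499
  Δ          0.01161   0.005805    0.01742  -0.005805
  eq          0.1511     0.2076      1.237      5.494
  solve Keq expr → x = -0.005805; check Q = 612.4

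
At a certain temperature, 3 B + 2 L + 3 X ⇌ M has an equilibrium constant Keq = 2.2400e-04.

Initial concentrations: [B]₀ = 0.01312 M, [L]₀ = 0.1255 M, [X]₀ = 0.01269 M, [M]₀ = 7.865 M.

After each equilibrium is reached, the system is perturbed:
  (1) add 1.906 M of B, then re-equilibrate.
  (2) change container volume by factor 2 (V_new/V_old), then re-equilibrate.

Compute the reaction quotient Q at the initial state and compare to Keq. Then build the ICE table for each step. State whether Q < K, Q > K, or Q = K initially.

Q₀ = 1.0820e+14 vs Keq = 2.2400e-04 ⇒ Q>K, reverse
Step 1:
                  B         L         X         M
  I         0.01312    0.1255   0.01269     7.865
  C           3.946     2.631     3.946    -1.315
  E           3.959     2.756     3.959      6.55
  solve Keq expr → x = -1.315; check Q = 2.2400e-04
Then add 1.906 M of B.
Step 2:
                  B         L         X         M
  I           5.865     2.756     3.959      6.55
  C         -0.6089   -0.4059   -0.6089     0.203
  E           5.256      2.35      3.35     6.753
  solve Keq expr → x = 0.203; check Q = 2.2400e-04
Then change container volume by factor 2 (V_new/V_old).
Step 3:
                  B         L         X         M
  I           2.628     1.175     1.675     3.376
  C           1.579     1.052     1.579   -0.5262
  E           4.207     2.228     3.254      2.85
  solve Keq expr → x = -0.5262; check Q = 2.2400e-04

Q₀ = 1.0820e+14; Q > K (proceeds reverse)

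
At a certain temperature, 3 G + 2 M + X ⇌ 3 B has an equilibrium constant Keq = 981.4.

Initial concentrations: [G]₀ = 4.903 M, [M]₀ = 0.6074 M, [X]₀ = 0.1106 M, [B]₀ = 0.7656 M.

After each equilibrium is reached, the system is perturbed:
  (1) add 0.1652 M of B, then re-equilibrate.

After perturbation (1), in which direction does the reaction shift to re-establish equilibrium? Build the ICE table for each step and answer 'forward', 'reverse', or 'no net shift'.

Q₀ = 0.09331 vs Keq = 981.4 ⇒ Q<K, forward
Step 1:
                  G         M         X         B
  Initial     4.903    0.6074    0.1106    0.7656
  Change    -0.3315    -0.221   -0.1105    0.3315
  Equil       4.571    0.3864 9.4339e-05     1.097
  solve Keq expr → x = 0.1105; check Q = 981.4
Then add 0.1652 M of B.
Step 2:
                  G         M         X         B
  Initial     4.571    0.3864 9.4339e-05     1.262
  Change  1.4765e-04 9.8435e-05 4.9217e-05 -1.4765e-04
  Equil       4.572    0.3865 1.4356e-04     1.262
  solve Keq expr → x = -4.9217e-05; check Q = 981.4

Direction: reverse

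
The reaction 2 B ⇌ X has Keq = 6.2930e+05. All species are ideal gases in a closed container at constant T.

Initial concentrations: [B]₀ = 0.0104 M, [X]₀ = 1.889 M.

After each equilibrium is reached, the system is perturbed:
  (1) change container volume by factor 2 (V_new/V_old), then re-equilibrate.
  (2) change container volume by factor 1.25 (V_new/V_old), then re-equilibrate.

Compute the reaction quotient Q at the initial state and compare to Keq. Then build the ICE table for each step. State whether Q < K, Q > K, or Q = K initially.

Q₀ = 1.7465e+04 vs Keq = 6.2930e+05 ⇒ Q<K, forward
Step 1:
                   B          X
  init        0.0104      1.889
  Δ        -0.008665   0.004333
  eq        0.001735      1.893
  solve Keq expr → x = 0.004333; check Q = 6.2930e+05
Then change container volume by factor 2 (V_new/V_old).
Step 2:
                   B          X
  init    8.6727e-04     0.9467
  Δ       3.5912e-04 -1.7956e-04
  eq        0.001226     0.9465
  solve Keq expr → x = -1.7956e-04; check Q = 6.2930e+05
Then change container volume by factor 1.25 (V_new/V_old).
Step 3:
                   B          X
  init    9.8111e-04     0.7572
  Δ       1.1576e-04 -5.7881e-05
  eq        0.001097     0.7571
  solve Keq expr → x = -5.7881e-05; check Q = 6.2930e+05

Q₀ = 1.7465e+04; Q < K (proceeds forward)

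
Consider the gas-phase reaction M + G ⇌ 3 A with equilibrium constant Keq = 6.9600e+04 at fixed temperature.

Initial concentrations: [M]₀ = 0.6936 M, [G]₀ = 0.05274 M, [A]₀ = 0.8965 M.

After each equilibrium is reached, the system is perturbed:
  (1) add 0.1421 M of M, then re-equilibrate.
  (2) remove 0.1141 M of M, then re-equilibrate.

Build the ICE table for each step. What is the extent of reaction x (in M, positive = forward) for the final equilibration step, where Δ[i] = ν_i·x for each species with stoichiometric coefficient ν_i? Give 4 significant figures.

x = -3.6711e-06 M

Q₀ = 19.7 vs Keq = 6.9600e+04 ⇒ Q<K, forward
Step 1:
                    M           G           A
  init         0.6936     0.05274      0.8965
  Δ          -0.05271    -0.05271      0.1581
  eq           0.6409  2.6298e-05       1.055
  solve Keq expr → x = 0.05271; check Q = 6.9600e+04
Then add 0.1421 M of M.
Step 2:
                    M           G           A
  init          0.783  2.6298e-05       1.055
  Δ       -4.7717e-06 -4.7717e-06  1.4315e-05
  eq            0.783  2.1526e-05       1.055
  solve Keq expr → x = 4.7717e-06; check Q = 6.9600e+04
Then remove 0.1141 M of M.
Step 3:
                    M           G           A
  init         0.6689  2.1526e-05       1.055
  Δ        3.6711e-06  3.6711e-06 -1.1013e-05
  eq           0.6689  2.5197e-05       1.055
  solve Keq expr → x = -3.6711e-06; check Q = 6.9600e+04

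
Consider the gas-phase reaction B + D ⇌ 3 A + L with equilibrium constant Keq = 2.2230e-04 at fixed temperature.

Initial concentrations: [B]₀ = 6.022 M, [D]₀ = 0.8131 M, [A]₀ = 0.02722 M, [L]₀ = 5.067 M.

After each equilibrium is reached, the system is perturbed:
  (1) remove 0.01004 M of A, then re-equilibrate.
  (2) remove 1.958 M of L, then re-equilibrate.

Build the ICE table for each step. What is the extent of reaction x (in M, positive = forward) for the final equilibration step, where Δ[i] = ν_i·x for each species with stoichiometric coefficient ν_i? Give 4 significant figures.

Q₀ = 2.0870e-05 vs Keq = 2.2230e-04 ⇒ Q<K, forward
Step 1:
                    B           D           A           L
  Initial       6.022      0.8131     0.02722       5.067
  Change     -0.01078    -0.01078     0.03233     0.01078
  Equil         6.011      0.8023     0.05955       5.078
  solve Keq expr → x = 0.01078; check Q = 2.2230e-04
Then remove 0.01004 M of A.
Step 2:
                    B           D           A           L
  Initial       6.011      0.8023     0.04951       5.078
  Change    -0.003311   -0.003311    0.009934    0.003311
  Equil         6.008       0.799     0.05944       5.081
  solve Keq expr → x = 0.003311; check Q = 2.2230e-04
Then remove 1.958 M of L.
Step 3:
                    B           D           A           L
  Initial       6.008       0.799     0.05944       3.123
  Change    -0.003443   -0.003443     0.01033    0.003443
  Equil         6.004      0.7956     0.06977       3.127
  solve Keq expr → x = 0.003443; check Q = 2.2230e-04

x = 0.003443 M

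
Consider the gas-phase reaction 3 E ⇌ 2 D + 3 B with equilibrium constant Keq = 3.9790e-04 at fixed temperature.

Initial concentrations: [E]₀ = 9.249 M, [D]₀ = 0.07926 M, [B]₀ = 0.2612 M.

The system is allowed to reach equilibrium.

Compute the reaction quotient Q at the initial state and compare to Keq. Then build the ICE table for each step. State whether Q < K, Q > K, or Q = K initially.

Q₀ = 1.4150e-07 vs Keq = 3.9790e-04 ⇒ Q<K, forward
Step 1:
                   E          D          B
  init         9.249    0.07926     0.2612
  Δ          -0.6895     0.4596     0.6895
  eq            8.56     0.5389     0.9507
  solve Keq expr → x = 0.2298; check Q = 3.9790e-04

Q₀ = 1.4150e-07; Q < K (proceeds forward)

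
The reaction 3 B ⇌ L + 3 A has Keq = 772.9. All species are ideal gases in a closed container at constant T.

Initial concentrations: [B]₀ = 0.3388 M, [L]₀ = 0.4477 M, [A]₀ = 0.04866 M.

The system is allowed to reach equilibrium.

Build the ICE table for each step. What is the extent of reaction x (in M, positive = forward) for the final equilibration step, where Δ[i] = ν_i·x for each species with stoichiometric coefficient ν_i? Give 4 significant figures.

Q₀ = 0.001326 vs Keq = 772.9 ⇒ Q<K, forward
Step 1:
                    B           L           A
  Initial      0.3388      0.4477     0.04866
  Change       -0.307      0.1023       0.307
  Equil       0.03176        0.55      0.3557
  solve Keq expr → x = 0.1023; check Q = 772.9

x = 0.1023 M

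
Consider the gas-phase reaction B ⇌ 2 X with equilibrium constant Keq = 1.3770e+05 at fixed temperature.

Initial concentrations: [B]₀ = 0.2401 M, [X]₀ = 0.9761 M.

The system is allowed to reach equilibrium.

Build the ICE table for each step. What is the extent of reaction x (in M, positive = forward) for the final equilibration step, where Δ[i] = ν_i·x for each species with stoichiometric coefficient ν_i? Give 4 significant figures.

x = 0.2401 M

Q₀ = 3.968 vs Keq = 1.3770e+05 ⇒ Q<K, forward
Step 1:
                   B          X
  init        0.2401     0.9761
  Δ          -0.2401     0.4802
  eq      1.5401e-05      1.456
  solve Keq expr → x = 0.2401; check Q = 1.3770e+05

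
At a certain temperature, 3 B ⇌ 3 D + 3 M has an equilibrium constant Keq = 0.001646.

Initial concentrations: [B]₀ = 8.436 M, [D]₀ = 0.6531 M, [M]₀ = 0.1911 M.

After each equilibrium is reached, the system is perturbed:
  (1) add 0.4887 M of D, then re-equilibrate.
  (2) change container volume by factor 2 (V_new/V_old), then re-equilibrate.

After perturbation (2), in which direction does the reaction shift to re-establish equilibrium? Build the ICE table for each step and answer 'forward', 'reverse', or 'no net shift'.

Direction: forward

Q₀ = 3.2383e-06 vs Keq = 0.001646 ⇒ Q<K, forward
Step 1:
                   B          D          M
  I            8.436     0.6531     0.1911
  C           -0.569      0.569      0.569
  E            7.867      1.222     0.7601
  solve Keq expr → x = 0.1897; check Q = 0.001646
Then add 0.4887 M of D.
Step 2:
                   B          D          M
  I            7.867      1.711     0.7601
  C           0.1525    -0.1525    -0.1525
  E            8.019      1.558     0.6076
  solve Keq expr → x = -0.05082; check Q = 0.001646
Then change container volume by factor 2 (V_new/V_old).
Step 3:
                   B          D          M
  I             4.01     0.7792     0.3038
  C          -0.1724     0.1724     0.1724
  E            3.837     0.9515     0.4762
  solve Keq expr → x = 0.05745; check Q = 0.001646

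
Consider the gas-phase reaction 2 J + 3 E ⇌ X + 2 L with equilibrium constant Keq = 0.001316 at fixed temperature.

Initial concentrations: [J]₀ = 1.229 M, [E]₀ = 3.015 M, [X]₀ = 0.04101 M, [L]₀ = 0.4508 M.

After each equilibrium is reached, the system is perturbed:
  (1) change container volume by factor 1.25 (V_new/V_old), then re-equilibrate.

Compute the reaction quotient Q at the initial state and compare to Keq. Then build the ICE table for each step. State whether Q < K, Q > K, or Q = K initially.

Q₀ = 2.0132e-04 vs Keq = 0.001316 ⇒ Q<K, forward
Step 1:
                    J           E           X           L
  init          1.229       3.015     0.04101      0.4508
  Δ           -0.1297     -0.1946     0.06486      0.1297
  eq            1.099        2.82      0.1059      0.5805
  solve Keq expr → x = 0.06486; check Q = 0.001316
Then change container volume by factor 1.25 (V_new/V_old).
Step 2:
                    J           E           X           L
  init         0.8794       2.256      0.0847      0.4644
  Δ           0.02946      0.0442    -0.01473    -0.02946
  eq           0.9089       2.301     0.06996       0.435
  solve Keq expr → x = -0.01473; check Q = 0.001316

Q₀ = 2.0132e-04; Q < K (proceeds forward)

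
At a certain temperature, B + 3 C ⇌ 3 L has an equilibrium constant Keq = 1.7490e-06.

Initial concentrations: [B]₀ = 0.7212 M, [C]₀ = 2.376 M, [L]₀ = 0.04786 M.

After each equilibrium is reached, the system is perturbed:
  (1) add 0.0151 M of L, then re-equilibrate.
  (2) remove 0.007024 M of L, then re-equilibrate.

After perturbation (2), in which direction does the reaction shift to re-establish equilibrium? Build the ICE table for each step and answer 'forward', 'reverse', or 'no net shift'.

Q₀ = 1.1332e-05 vs Keq = 1.7490e-06 ⇒ Q>K, reverse
Step 1:
                   B          C          L
  Initial     0.7212      2.376    0.04786
  Change    0.007288    0.02186   -0.02186
  Equil       0.7285      2.398      0.026
  solve Keq expr → x = -0.007288; check Q = 1.7490e-06
Then add 0.0151 M of L.
Step 2:
                   B          C          L
  Initial     0.7285      2.398     0.0411
  Change     0.00496    0.01488   -0.01488
  Equil       0.7334      2.413    0.02622
  solve Keq expr → x = -0.00496; check Q = 1.7490e-06
Then remove 0.007024 M of L.
Step 3:
                   B          C          L
  Initial     0.7334      2.413    0.01919
  Change   -0.002307  -0.006921   0.006921
  Equil       0.7311      2.406    0.02611
  solve Keq expr → x = 0.002307; check Q = 1.7490e-06

Direction: forward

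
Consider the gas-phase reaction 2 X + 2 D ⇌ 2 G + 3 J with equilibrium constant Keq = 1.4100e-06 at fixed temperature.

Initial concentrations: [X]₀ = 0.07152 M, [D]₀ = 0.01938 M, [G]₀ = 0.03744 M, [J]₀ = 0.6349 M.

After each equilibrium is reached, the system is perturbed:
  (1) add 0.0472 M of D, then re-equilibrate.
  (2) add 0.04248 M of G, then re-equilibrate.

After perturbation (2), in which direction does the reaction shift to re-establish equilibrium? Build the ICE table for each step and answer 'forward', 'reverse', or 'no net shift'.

Q₀ = 186.7 vs Keq = 1.4100e-06 ⇒ Q>K, reverse
Step 1:
                  X         D         G         J
  I         0.07152   0.01938   0.03744    0.6349
  C         0.03742   0.03742  -0.03742  -0.05613
  E          0.1089    0.0568 1.6689e-05    0.5788
  solve Keq expr → x = -0.01871; check Q = 1.4100e-06
Then add 0.0472 M of D.
Step 2:
                  X         D         G         J
  I          0.1089     0.104 1.6689e-05    0.5788
  C       -1.3858e-05 -1.3858e-05 1.3858e-05 2.0787e-05
  E          0.1089     0.104 3.0547e-05    0.5788
  solve Keq expr → x = 6.9290e-06; check Q = 1.4100e-06
Then add 0.04248 M of G.
Step 3:
                  X         D         G         J
  I          0.1089     0.104   0.04251    0.5788
  C         0.04244   0.04244  -0.04244  -0.06366
  E          0.1514    0.1464 7.1187e-05    0.5151
  solve Keq expr → x = -0.02122; check Q = 1.4100e-06

Direction: reverse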